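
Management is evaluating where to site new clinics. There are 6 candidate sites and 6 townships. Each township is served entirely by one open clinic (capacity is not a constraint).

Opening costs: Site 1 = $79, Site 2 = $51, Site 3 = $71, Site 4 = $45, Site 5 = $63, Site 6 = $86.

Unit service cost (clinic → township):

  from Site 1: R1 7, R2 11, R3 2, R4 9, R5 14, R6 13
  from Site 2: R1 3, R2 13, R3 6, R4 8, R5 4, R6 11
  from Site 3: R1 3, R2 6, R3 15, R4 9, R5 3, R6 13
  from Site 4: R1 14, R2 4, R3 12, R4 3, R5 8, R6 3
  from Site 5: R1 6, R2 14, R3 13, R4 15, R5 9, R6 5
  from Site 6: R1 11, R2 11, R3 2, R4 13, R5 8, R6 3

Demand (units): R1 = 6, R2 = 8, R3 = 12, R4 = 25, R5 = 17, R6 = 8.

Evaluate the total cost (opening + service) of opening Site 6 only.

Each township is assigned to its cheapest site among the open ones.
{Site 6}: R1→Site 6 11·6=66, R2→Site 6 11·8=88, R3→Site 6 2·12=24, R4→Site 6 13·25=325, R5→Site 6 8·17=136, R6→Site 6 3·8=24. Service 663; fixed 86; total 749.

Total cost: 749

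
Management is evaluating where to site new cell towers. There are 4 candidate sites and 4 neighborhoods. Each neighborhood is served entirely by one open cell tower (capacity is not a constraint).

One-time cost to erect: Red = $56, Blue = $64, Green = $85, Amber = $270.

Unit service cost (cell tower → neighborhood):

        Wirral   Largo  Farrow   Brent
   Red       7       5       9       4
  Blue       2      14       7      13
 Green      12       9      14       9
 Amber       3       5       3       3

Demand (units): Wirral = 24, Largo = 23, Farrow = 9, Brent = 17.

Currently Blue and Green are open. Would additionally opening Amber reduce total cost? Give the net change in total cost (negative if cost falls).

No — net change +40 (cost rises by 40).

Current service cost with {Blue, Green}: 471.
Adding Amber: each neighborhood re-picks its cheapest; new service cost 241, saving 230.
Extra fixed cost: 270. Net change = 270 − 230 = 40.
(Totals: 620 → 660.)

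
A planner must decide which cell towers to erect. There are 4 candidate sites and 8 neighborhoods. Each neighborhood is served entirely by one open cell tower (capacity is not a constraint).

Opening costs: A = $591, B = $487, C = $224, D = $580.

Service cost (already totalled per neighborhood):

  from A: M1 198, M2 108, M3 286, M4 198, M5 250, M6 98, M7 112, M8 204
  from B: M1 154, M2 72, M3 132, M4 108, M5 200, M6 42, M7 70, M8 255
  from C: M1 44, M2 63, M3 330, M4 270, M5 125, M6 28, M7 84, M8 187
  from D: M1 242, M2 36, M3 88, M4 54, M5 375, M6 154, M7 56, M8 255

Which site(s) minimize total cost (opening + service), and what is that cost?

Open C only; minimum total cost 1355.

For any fixed open set, each neighborhood goes to its cheapest open site; total = fixed + service.
{C}: M1→C 44, M2→C 63, M3→C 330, M4→C 270, M5→C 125, M6→C 28, M7→C 84, M8→C 187. Service 1131; fixed 224; total 1355.
{C, D}: M1→C 44, M2→D 36, M3→D 88, M4→D 54, M5→C 125, M6→C 28, M7→D 56, M8→C 187. Service 618; fixed 804; total 1422.
{B, C}: M1→C 44, M2→C 63, M3→B 132, M4→B 108, M5→C 125, M6→C 28, M7→B 70, M8→C 187. Service 757; fixed 711; total 1468.
{A, B, C, D}: service 618 + fixed 1882 = 2500
No other subset beats 1355.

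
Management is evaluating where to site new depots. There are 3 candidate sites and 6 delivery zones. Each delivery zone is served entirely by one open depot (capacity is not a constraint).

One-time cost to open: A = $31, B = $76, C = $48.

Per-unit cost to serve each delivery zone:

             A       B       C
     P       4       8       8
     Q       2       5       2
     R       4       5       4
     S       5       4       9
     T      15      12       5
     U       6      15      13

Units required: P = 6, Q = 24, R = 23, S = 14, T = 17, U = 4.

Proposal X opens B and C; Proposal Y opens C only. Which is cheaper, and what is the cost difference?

Proposal Y is cheaper by 6.

Proposal X: {B, C}: P→B 8·6=48, Q→C 2·24=48, R→C 4·23=92, S→B 4·14=56, T→C 5·17=85, U→C 13·4=52. Service 381; fixed 124; total 505.
Proposal Y: {C}: P→C 8·6=48, Q→C 2·24=48, R→C 4·23=92, S→C 9·14=126, T→C 5·17=85, U→C 13·4=52. Service 451; fixed 48; total 499.
Difference: |505 − 499| = 6.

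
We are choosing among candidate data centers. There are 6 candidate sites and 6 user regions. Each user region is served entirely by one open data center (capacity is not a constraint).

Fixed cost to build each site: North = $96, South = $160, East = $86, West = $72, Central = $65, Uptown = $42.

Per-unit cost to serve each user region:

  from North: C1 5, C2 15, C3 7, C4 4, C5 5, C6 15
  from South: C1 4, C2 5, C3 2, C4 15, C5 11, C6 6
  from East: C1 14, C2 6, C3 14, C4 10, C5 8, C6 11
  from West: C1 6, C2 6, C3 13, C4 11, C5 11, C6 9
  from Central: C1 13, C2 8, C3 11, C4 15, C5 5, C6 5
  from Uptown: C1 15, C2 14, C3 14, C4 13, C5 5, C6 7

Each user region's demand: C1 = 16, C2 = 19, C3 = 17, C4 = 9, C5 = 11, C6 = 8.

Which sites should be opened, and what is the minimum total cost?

For any fixed open set, each user region goes to its cheapest open site; total = fixed + service.
{North, South}: C1→South 4·16=64, C2→South 5·19=95, C3→South 2·17=34, C4→North 4·9=36, C5→North 5·11=55, C6→South 6·8=48. Service 332; fixed 256; total 588.
{South, Uptown}: service 413 + fixed 202 = 615
{North, South, Uptown}: C1→South 4·16=64, C2→South 5·19=95, C3→South 2·17=34, C4→North 4·9=36, C5→North 5·11=55, C6→South 6·8=48. Service 332; fixed 298; total 630.
{North, South, East, West, Central, Uptown}: C1→South 4·16=64, C2→South 5·19=95, C3→South 2·17=34, C4→North 4·9=36, C5→North 5·11=55, C6→Central 5·8=40. Service 324; fixed 521; total 845.
No other subset beats 588.

Open North and South; minimum total cost 588.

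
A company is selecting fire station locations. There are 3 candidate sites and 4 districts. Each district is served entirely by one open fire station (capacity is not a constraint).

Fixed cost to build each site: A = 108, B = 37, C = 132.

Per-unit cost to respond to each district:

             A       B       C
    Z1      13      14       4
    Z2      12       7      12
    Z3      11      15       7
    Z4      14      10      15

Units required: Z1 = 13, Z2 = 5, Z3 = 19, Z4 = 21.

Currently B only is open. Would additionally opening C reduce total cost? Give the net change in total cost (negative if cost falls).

Current service cost with {B}: 712.
Adding C: each district re-picks its cheapest; new service cost 430, saving 282.
Extra fixed cost: 132. Net change = 132 − 282 = -150.
(Totals: 749 → 599.)

Yes — net change −150 (cost falls by 150).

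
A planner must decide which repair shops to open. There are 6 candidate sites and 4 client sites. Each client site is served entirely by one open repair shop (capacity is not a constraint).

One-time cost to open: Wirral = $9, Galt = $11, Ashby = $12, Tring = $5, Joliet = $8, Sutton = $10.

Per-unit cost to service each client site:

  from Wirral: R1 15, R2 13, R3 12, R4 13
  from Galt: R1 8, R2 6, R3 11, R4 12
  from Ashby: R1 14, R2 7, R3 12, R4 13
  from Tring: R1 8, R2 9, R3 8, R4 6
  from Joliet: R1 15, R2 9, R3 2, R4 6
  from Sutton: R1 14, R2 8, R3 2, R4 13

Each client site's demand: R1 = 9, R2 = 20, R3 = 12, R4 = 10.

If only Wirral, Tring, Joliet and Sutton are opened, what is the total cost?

Each client site is assigned to its cheapest site among the open ones.
{Wirral, Tring, Joliet, Sutton}: R1→Tring 8·9=72, R2→Sutton 8·20=160, R3→Joliet 2·12=24, R4→Tring 6·10=60. Service 316; fixed 32; total 348.

Total cost: 348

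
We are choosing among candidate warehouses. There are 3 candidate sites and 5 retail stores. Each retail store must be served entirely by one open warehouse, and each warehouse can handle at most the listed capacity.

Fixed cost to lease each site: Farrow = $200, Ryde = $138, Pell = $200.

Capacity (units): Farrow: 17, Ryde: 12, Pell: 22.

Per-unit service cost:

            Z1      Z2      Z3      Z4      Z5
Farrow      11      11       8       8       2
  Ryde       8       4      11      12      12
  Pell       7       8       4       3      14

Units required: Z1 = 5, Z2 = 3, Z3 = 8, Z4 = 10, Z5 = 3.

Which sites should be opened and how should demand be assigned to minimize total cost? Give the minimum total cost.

Minimum total cost: 488

Open {Ryde, Pell}: Z1→Ryde 8·5=40, Z2→Ryde 4·3=12, Z3→Pell 4·8=32, Z4→Pell 3·10=30, Z5→Ryde 12·3=36.
Loads: Ryde carries 11/12, Pell carries 18/22. Service 150; fixed 338; total 488.
Next best feasible plan costs 494.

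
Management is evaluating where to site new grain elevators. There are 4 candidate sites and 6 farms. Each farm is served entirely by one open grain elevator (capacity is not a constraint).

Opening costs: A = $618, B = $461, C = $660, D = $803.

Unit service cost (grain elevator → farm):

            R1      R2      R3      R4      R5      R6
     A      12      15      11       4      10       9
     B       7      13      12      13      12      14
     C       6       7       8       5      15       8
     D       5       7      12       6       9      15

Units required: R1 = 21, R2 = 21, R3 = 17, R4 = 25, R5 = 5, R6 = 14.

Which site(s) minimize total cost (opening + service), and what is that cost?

For any fixed open set, each farm goes to its cheapest open site; total = fixed + service.
{C}: R1→C 6·21=126, R2→C 7·21=147, R3→C 8·17=136, R4→C 5·25=125, R5→C 15·5=75, R6→C 8·14=112. Service 721; fixed 660; total 1381.
{A}: R1→A 12·21=252, R2→A 15·21=315, R3→A 11·17=187, R4→A 4·25=100, R5→A 10·5=50, R6→A 9·14=126. Service 1030; fixed 618; total 1648.
{D}: service 861 + fixed 803 = 1664
{A, B, C, D}: service 645 + fixed 2542 = 3187
No other subset beats 1381.

Open C only; minimum total cost 1381.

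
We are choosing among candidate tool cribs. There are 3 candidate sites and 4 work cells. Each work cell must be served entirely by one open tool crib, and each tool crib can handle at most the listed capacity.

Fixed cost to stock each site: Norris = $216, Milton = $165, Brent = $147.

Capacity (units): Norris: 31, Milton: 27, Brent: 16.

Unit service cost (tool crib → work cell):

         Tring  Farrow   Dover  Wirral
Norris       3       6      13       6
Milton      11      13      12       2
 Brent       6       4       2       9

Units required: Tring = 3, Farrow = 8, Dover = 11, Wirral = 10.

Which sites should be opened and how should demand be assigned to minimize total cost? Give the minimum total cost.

Open {Milton, Brent}: Tring→Brent 6·3=18, Farrow→Milton 13·8=104, Dover→Brent 2·11=22, Wirral→Milton 2·10=20.
Loads: Milton carries 18/27, Brent carries 14/16. Service 164; fixed 312; total 476.
Next best feasible plan costs 491.

Minimum total cost: 476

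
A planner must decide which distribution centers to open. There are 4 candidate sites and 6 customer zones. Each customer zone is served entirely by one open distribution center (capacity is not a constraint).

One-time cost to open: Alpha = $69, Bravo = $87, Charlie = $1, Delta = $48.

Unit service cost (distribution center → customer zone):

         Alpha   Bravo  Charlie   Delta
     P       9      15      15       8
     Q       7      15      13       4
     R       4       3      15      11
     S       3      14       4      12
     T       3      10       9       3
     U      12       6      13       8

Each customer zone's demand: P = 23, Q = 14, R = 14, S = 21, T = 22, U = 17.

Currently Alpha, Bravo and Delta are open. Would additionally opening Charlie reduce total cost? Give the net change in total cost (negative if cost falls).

No — net change +1 (cost rises by 1).

Current service cost with {Alpha, Bravo, Delta}: 513.
Adding Charlie: each customer zone re-picks its cheapest; new service cost 513, saving 0.
Extra fixed cost: 1. Net change = 1 − 0 = 1.
(Totals: 717 → 718.)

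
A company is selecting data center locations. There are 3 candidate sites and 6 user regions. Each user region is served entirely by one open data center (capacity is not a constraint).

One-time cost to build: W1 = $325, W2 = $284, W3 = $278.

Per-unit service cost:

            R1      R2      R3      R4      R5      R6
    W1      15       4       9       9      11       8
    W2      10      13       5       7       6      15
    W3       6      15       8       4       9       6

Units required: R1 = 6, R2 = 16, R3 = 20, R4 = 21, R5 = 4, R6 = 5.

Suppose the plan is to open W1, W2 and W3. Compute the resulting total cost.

Each user region is assigned to its cheapest site among the open ones.
{W1, W2, W3}: R1→W3 6·6=36, R2→W1 4·16=64, R3→W2 5·20=100, R4→W3 4·21=84, R5→W2 6·4=24, R6→W3 6·5=30. Service 338; fixed 887; total 1225.

Total cost: 1225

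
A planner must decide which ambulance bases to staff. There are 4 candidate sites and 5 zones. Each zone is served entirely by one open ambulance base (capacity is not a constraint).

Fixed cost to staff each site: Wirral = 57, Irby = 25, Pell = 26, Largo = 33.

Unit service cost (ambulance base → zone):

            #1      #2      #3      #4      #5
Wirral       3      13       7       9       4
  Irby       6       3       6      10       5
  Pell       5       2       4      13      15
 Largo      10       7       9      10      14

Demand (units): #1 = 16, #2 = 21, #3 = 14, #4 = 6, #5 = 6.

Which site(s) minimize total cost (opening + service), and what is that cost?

Open Wirral and Pell; minimum total cost 307.

For any fixed open set, each zone goes to its cheapest open site; total = fixed + service.
{Wirral, Pell}: #1→Wirral 3·16=48, #2→Pell 2·21=42, #3→Pell 4·14=56, #4→Wirral 9·6=54, #5→Wirral 4·6=24. Service 224; fixed 83; total 307.
{Irby, Pell}: #1→Pell 5·16=80, #2→Pell 2·21=42, #3→Pell 4·14=56, #4→Irby 10·6=60, #5→Irby 5·6=30. Service 268; fixed 51; total 319.
{Wirral, Irby, Pell}: #1→Wirral 3·16=48, #2→Pell 2·21=42, #3→Pell 4·14=56, #4→Wirral 9·6=54, #5→Wirral 4·6=24. Service 224; fixed 108; total 332.
{Wirral, Irby, Pell, Largo}: service 224 + fixed 141 = 365
No other subset beats 307.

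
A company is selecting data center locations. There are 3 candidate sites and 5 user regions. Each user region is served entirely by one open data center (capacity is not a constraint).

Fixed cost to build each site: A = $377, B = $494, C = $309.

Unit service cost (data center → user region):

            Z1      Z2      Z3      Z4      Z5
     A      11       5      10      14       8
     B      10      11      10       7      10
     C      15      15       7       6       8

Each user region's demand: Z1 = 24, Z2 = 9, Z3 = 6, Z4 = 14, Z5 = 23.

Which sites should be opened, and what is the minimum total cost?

For any fixed open set, each user region goes to its cheapest open site; total = fixed + service.
{C}: Z1→C 15·24=360, Z2→C 15·9=135, Z3→C 7·6=42, Z4→C 6·14=84, Z5→C 8·23=184. Service 805; fixed 309; total 1114.
{A}: Z1→A 11·24=264, Z2→A 5·9=45, Z3→A 10·6=60, Z4→A 14·14=196, Z5→A 8·23=184. Service 749; fixed 377; total 1126.
{B}: service 727 + fixed 494 = 1221
{A, B, C}: service 595 + fixed 1180 = 1775
No other subset beats 1114.

Open C only; minimum total cost 1114.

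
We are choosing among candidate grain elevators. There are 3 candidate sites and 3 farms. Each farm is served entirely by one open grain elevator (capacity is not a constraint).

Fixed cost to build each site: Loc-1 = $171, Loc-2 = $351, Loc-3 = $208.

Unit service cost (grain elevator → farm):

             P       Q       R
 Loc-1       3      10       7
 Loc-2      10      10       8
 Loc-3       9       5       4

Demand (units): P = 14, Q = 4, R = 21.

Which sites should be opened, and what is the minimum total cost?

For any fixed open set, each farm goes to its cheapest open site; total = fixed + service.
{Loc-1}: P→Loc-1 3·14=42, Q→Loc-1 10·4=40, R→Loc-1 7·21=147. Service 229; fixed 171; total 400.
{Loc-3}: P→Loc-3 9·14=126, Q→Loc-3 5·4=20, R→Loc-3 4·21=84. Service 230; fixed 208; total 438.
{Loc-1, Loc-3}: P→Loc-1 3·14=42, Q→Loc-3 5·4=20, R→Loc-3 4·21=84. Service 146; fixed 379; total 525.
{Loc-1, Loc-2, Loc-3}: P→Loc-1 3·14=42, Q→Loc-3 5·4=20, R→Loc-3 4·21=84. Service 146; fixed 730; total 876.
No other subset beats 400.

Open Loc-1 only; minimum total cost 400.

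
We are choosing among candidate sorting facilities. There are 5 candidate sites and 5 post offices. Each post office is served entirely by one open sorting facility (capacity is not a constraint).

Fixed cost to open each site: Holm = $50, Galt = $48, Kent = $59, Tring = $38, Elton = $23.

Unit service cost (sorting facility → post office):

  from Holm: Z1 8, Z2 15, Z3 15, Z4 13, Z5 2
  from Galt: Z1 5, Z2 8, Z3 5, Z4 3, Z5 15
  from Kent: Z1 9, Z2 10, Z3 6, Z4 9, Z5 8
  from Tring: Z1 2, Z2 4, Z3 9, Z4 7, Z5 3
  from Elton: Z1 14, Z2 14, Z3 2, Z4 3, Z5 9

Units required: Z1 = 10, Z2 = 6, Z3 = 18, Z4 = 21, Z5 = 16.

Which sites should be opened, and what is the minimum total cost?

Open Tring and Elton; minimum total cost 252.

For any fixed open set, each post office goes to its cheapest open site; total = fixed + service.
{Tring, Elton}: Z1→Tring 2·10=20, Z2→Tring 4·6=24, Z3→Elton 2·18=36, Z4→Elton 3·21=63, Z5→Tring 3·16=48. Service 191; fixed 61; total 252.
{Holm, Tring, Elton}: service 175 + fixed 111 = 286
{Galt, Tring, Elton}: service 191 + fixed 109 = 300
{Holm, Galt, Kent, Tring, Elton}: service 175 + fixed 218 = 393
No other subset beats 252.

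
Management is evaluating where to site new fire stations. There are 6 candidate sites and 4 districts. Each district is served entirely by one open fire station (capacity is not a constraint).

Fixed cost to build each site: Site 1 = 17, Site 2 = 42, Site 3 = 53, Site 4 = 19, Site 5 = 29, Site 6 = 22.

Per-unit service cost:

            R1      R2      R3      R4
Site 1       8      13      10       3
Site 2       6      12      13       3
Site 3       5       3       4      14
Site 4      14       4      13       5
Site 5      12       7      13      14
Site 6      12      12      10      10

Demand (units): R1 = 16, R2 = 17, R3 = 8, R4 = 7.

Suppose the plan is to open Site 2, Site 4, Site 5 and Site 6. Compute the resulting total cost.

Total cost: 377

Each district is assigned to its cheapest site among the open ones.
{Site 2, Site 4, Site 5, Site 6}: R1→Site 2 6·16=96, R2→Site 4 4·17=68, R3→Site 6 10·8=80, R4→Site 2 3·7=21. Service 265; fixed 112; total 377.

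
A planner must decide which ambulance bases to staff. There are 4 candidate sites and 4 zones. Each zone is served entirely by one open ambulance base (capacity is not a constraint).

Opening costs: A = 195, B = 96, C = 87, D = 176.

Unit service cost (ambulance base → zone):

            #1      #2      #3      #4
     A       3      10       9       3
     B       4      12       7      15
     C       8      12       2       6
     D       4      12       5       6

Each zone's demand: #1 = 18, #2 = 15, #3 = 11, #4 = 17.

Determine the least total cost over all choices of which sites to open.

Minimum total cost: 535

For any fixed open set, each zone goes to its cheapest open site; total = fixed + service.
{C}: #1→C 8·18=144, #2→C 12·15=180, #3→C 2·11=22, #4→C 6·17=102. Service 448; fixed 87; total 535.
{A}: service 354 + fixed 195 = 549
{A, C}: service 277 + fixed 282 = 559
{A, B, C, D}: #1→A 3·18=54, #2→A 10·15=150, #3→C 2·11=22, #4→A 3·17=51. Service 277; fixed 554; total 831.
No other subset beats 535.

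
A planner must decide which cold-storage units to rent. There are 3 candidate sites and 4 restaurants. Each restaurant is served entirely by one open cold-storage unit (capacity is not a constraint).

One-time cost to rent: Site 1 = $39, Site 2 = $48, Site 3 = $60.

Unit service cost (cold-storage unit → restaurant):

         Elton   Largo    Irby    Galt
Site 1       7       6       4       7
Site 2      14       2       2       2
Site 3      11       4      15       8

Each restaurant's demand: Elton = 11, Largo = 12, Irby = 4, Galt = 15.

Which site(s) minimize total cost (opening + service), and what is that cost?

Open Site 1 and Site 2; minimum total cost 226.

For any fixed open set, each restaurant goes to its cheapest open site; total = fixed + service.
{Site 1, Site 2}: Elton→Site 1 7·11=77, Largo→Site 2 2·12=24, Irby→Site 2 2·4=8, Galt→Site 2 2·15=30. Service 139; fixed 87; total 226.
{Site 2}: service 216 + fixed 48 = 264
{Site 1, Site 2, Site 3}: service 139 + fixed 147 = 286
{Site 1}: service 270 + fixed 39 = 309
No other subset beats 226.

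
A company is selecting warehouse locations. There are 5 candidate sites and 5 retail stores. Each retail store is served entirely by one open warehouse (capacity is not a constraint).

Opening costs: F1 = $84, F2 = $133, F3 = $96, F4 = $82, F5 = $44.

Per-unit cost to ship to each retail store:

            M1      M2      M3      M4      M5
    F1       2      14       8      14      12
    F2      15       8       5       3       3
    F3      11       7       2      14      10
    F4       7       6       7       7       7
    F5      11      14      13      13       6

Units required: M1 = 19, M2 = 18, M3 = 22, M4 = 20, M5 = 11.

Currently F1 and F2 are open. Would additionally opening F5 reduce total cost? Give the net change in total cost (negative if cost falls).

Current service cost with {F1, F2}: 385.
Adding F5: each retail store re-picks its cheapest; new service cost 385, saving 0.
Extra fixed cost: 44. Net change = 44 − 0 = 44.
(Totals: 602 → 646.)

No — net change +44 (cost rises by 44).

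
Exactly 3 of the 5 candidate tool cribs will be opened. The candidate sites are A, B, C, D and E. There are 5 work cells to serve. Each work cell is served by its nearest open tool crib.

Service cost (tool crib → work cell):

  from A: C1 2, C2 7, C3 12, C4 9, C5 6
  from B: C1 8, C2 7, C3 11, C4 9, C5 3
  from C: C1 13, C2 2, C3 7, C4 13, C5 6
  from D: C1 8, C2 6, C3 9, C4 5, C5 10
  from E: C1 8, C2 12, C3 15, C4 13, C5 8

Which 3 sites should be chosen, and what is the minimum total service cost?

Choose A, C and D; total service cost 22.

With exactly 3 open, each work cell uses its cheapest among the chosen.
{A, C, D}: C1→A 2, C2→C 2, C3→C 7, C4→D 5, C5→A 6. Service cost 22.
{A, B, C}: service cost 23
{A, B, D}: service cost 25
Among all 10 size-3 choices, {A, C, D} is lowest.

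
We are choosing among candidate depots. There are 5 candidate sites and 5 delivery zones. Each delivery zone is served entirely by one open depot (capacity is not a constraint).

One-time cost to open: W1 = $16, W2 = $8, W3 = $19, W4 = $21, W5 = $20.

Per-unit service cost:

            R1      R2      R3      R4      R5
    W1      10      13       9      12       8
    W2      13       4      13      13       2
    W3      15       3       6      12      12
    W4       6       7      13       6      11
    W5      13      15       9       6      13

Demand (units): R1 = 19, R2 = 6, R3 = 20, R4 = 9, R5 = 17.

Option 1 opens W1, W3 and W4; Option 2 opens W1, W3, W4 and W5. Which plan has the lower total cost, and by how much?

Option 1: {W1, W3, W4}: R1→W4 6·19=114, R2→W3 3·6=18, R3→W3 6·20=120, R4→W4 6·9=54, R5→W1 8·17=136. Service 442; fixed 56; total 498.
Option 2: {W1, W3, W4, W5}: R1→W4 6·19=114, R2→W3 3·6=18, R3→W3 6·20=120, R4→W4 6·9=54, R5→W1 8·17=136. Service 442; fixed 76; total 518.
Difference: |498 − 518| = 20.

Option 1 is cheaper by 20.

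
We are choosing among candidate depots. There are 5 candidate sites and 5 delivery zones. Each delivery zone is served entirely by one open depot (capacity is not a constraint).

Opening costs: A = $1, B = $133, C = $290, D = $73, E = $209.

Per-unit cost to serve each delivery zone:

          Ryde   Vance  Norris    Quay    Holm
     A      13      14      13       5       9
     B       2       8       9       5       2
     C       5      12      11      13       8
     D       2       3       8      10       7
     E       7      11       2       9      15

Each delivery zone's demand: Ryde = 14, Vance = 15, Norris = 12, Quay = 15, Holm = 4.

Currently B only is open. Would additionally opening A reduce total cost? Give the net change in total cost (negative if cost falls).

No — net change +1 (cost rises by 1).

Current service cost with {B}: 339.
Adding A: each delivery zone re-picks its cheapest; new service cost 339, saving 0.
Extra fixed cost: 1. Net change = 1 − 0 = 1.
(Totals: 472 → 473.)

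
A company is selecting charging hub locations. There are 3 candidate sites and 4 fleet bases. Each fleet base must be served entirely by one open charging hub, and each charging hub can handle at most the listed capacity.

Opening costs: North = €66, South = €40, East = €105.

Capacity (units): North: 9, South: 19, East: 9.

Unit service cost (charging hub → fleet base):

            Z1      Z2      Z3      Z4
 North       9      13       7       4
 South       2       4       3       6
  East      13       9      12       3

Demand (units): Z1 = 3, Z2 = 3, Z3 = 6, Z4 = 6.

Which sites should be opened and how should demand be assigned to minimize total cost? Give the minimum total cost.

Minimum total cost: 112

Open {South}: Z1→South 2·3=6, Z2→South 4·3=12, Z3→South 3·6=18, Z4→South 6·6=36.
Loads: South carries 18/19. Service 72; fixed 40; total 112.
Next best feasible plan costs 166.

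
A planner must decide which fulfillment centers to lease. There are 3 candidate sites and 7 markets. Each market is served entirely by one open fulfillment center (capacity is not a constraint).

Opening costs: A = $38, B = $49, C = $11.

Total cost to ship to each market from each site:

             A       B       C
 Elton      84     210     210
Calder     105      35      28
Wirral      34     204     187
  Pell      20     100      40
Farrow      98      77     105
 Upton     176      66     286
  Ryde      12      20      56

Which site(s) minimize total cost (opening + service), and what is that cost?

Open A and B; minimum total cost 415.

For any fixed open set, each market goes to its cheapest open site; total = fixed + service.
{A, B}: Elton→A 84, Calder→B 35, Wirral→A 34, Pell→A 20, Farrow→B 77, Upton→B 66, Ryde→A 12. Service 328; fixed 87; total 415.
{A, B, C}: service 321 + fixed 98 = 419
{A, C}: service 452 + fixed 49 = 501
{C}: service 912 + fixed 11 = 923
(All 7 nonempty subsets were checked; A and B is lowest.)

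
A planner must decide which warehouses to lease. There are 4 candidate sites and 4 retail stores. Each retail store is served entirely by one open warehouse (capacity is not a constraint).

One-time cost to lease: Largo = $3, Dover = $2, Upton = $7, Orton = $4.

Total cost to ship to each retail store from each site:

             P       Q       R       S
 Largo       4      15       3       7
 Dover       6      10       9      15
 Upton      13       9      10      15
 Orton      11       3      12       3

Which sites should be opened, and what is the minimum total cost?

For any fixed open set, each retail store goes to its cheapest open site; total = fixed + service.
{Largo, Orton}: P→Largo 4, Q→Orton 3, R→Largo 3, S→Orton 3. Service 13; fixed 7; total 20.
{Largo, Dover, Orton}: service 13 + fixed 9 = 22
{Largo, Upton, Orton}: P→Largo 4, Q→Orton 3, R→Largo 3, S→Orton 3. Service 13; fixed 14; total 27.
{Largo, Dover, Upton, Orton}: service 13 + fixed 16 = 29
No other subset beats 20.

Open Largo and Orton; minimum total cost 20.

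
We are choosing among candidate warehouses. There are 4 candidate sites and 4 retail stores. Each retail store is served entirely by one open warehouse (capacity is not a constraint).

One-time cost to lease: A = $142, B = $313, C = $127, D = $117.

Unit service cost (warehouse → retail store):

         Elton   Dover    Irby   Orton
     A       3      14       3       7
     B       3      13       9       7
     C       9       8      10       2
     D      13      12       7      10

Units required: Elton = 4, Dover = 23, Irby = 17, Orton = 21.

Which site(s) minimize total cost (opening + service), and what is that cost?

Open A and C; minimum total cost 558.

For any fixed open set, each retail store goes to its cheapest open site; total = fixed + service.
{A, C}: Elton→A 3·4=12, Dover→C 8·23=184, Irby→A 3·17=51, Orton→C 2·21=42. Service 289; fixed 269; total 558.
{C}: service 432 + fixed 127 = 559
{C, D}: service 381 + fixed 244 = 625
{A, B, C, D}: Elton→A 3·4=12, Dover→C 8·23=184, Irby→A 3·17=51, Orton→C 2·21=42. Service 289; fixed 699; total 988.
No other subset beats 558.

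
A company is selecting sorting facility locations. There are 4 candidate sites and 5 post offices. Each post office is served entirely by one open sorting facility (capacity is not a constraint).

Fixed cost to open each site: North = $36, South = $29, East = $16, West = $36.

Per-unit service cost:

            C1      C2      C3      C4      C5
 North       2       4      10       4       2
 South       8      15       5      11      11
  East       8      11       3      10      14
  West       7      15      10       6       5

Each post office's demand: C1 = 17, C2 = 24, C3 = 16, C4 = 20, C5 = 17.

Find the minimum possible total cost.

For any fixed open set, each post office goes to its cheapest open site; total = fixed + service.
{North, East}: C1→North 2·17=34, C2→North 4·24=96, C3→East 3·16=48, C4→North 4·20=80, C5→North 2·17=34. Service 292; fixed 52; total 344.
{North, South, East}: C1→North 2·17=34, C2→North 4·24=96, C3→East 3·16=48, C4→North 4·20=80, C5→North 2·17=34. Service 292; fixed 81; total 373.
{North, East, West}: C1→North 2·17=34, C2→North 4·24=96, C3→East 3·16=48, C4→North 4·20=80, C5→North 2·17=34. Service 292; fixed 88; total 380.
{North, South, East, West}: service 292 + fixed 117 = 409
No other subset beats 344.

Minimum total cost: 344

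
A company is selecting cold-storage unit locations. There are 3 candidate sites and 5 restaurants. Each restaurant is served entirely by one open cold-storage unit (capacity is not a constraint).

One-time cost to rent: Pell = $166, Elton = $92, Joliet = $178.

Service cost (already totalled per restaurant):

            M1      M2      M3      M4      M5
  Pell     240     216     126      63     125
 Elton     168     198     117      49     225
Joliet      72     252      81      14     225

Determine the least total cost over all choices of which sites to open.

For any fixed open set, each restaurant goes to its cheapest open site; total = fixed + service.
{Joliet}: M1→Joliet 72, M2→Joliet 252, M3→Joliet 81, M4→Joliet 14, M5→Joliet 225. Service 644; fixed 178; total 822.
{Elton}: M1→Elton 168, M2→Elton 198, M3→Elton 117, M4→Elton 49, M5→Elton 225. Service 757; fixed 92; total 849.
{Pell, Joliet}: service 508 + fixed 344 = 852
{Pell, Elton, Joliet}: service 490 + fixed 436 = 926
No other subset beats 822.

Minimum total cost: 822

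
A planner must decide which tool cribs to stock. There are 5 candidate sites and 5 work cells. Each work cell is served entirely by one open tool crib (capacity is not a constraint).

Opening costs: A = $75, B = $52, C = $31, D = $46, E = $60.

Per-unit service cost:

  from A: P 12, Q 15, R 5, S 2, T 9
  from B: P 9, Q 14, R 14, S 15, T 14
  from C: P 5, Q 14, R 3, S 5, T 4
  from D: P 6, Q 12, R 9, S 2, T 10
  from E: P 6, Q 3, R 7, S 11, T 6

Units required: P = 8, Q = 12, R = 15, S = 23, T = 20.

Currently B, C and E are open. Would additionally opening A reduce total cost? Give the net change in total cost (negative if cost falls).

Current service cost with {B, C, E}: 316.
Adding A: each work cell re-picks its cheapest; new service cost 247, saving 69.
Extra fixed cost: 75. Net change = 75 − 69 = 6.
(Totals: 459 → 465.)

No — net change +6 (cost rises by 6).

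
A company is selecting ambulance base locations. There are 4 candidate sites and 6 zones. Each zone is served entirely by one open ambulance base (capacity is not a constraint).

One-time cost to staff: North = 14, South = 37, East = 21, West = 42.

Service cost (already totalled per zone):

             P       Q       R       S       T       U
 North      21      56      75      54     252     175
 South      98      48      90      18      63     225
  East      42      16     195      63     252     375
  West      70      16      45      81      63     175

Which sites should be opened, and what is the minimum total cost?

For any fixed open set, each zone goes to its cheapest open site; total = fixed + service.
{North, West}: P→North 21, Q→West 16, R→West 45, S→North 54, T→West 63, U→North 175. Service 374; fixed 56; total 430.
{North, South, West}: P→North 21, Q→West 16, R→West 45, S→South 18, T→South 63, U→North 175. Service 338; fixed 93; total 431.
{North, South, East}: service 368 + fixed 72 = 440
{North, South, East, West}: service 338 + fixed 114 = 452
No other subset beats 430.

Open North and West; minimum total cost 430.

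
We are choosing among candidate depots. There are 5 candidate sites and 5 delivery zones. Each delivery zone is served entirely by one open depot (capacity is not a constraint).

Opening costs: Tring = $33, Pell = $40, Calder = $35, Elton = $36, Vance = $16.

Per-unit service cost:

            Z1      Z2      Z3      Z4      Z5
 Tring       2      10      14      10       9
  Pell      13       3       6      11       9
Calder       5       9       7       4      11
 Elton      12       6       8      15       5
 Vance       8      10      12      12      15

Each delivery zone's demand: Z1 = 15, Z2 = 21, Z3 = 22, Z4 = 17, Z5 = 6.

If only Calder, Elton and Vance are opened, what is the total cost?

Each delivery zone is assigned to its cheapest site among the open ones.
{Calder, Elton, Vance}: Z1→Calder 5·15=75, Z2→Elton 6·21=126, Z3→Calder 7·22=154, Z4→Calder 4·17=68, Z5→Elton 5·6=30. Service 453; fixed 87; total 540.

Total cost: 540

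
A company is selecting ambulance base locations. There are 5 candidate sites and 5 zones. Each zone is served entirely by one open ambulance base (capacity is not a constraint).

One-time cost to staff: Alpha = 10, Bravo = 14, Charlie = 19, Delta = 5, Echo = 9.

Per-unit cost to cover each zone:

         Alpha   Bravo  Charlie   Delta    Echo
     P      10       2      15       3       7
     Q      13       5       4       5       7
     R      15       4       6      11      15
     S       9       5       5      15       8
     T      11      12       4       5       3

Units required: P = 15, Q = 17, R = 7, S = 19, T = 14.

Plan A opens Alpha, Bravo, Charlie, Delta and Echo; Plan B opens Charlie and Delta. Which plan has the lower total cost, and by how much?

Plan A is cheaper by 10.

Plan A: {Alpha, Bravo, Charlie, Delta, Echo}: P→Bravo 2·15=30, Q→Charlie 4·17=68, R→Bravo 4·7=28, S→Bravo 5·19=95, T→Echo 3·14=42. Service 263; fixed 57; total 320.
Plan B: {Charlie, Delta}: P→Delta 3·15=45, Q→Charlie 4·17=68, R→Charlie 6·7=42, S→Charlie 5·19=95, T→Charlie 4·14=56. Service 306; fixed 24; total 330.
Difference: |320 − 330| = 10.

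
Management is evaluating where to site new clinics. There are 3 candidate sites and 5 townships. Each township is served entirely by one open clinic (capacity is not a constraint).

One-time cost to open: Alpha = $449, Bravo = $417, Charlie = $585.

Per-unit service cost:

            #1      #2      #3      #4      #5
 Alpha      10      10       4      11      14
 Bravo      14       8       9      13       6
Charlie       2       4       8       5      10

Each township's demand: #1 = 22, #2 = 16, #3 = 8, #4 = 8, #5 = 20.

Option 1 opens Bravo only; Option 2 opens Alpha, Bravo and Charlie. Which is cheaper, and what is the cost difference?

Option 1: {Bravo}: #1→Bravo 14·22=308, #2→Bravo 8·16=128, #3→Bravo 9·8=72, #4→Bravo 13·8=104, #5→Bravo 6·20=120. Service 732; fixed 417; total 1149.
Option 2: {Alpha, Bravo, Charlie}: #1→Charlie 2·22=44, #2→Charlie 4·16=64, #3→Alpha 4·8=32, #4→Charlie 5·8=40, #5→Bravo 6·20=120. Service 300; fixed 1451; total 1751.
Difference: |1149 − 1751| = 602.

Option 1 is cheaper by 602.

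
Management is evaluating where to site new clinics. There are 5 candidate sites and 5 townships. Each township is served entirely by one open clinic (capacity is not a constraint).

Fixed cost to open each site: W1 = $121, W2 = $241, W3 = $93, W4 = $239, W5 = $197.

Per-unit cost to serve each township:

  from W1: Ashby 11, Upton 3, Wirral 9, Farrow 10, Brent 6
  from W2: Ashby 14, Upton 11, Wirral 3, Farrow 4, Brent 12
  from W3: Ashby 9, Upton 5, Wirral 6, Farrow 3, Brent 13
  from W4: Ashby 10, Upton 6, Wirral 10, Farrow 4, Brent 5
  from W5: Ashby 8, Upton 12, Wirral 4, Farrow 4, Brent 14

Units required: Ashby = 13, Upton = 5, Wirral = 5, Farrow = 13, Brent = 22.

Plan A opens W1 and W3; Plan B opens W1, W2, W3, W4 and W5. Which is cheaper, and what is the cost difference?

Plan A: {W1, W3}: Ashby→W3 9·13=117, Upton→W1 3·5=15, Wirral→W3 6·5=30, Farrow→W3 3·13=39, Brent→W1 6·22=132. Service 333; fixed 214; total 547.
Plan B: {W1, W2, W3, W4, W5}: Ashby→W5 8·13=104, Upton→W1 3·5=15, Wirral→W2 3·5=15, Farrow→W3 3·13=39, Brent→W4 5·22=110. Service 283; fixed 891; total 1174.
Difference: |547 − 1174| = 627.

Plan A is cheaper by 627.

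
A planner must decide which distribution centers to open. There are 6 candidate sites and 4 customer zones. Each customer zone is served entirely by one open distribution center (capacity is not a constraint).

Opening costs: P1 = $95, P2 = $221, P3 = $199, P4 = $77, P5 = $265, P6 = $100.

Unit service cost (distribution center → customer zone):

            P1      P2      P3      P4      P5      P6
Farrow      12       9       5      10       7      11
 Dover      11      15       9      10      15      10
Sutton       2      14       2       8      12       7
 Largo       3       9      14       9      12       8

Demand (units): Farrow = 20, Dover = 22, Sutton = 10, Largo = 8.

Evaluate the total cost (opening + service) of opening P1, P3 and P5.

Total cost: 901

Each customer zone is assigned to its cheapest site among the open ones.
{P1, P3, P5}: Farrow→P3 5·20=100, Dover→P3 9·22=198, Sutton→P1 2·10=20, Largo→P1 3·8=24. Service 342; fixed 559; total 901.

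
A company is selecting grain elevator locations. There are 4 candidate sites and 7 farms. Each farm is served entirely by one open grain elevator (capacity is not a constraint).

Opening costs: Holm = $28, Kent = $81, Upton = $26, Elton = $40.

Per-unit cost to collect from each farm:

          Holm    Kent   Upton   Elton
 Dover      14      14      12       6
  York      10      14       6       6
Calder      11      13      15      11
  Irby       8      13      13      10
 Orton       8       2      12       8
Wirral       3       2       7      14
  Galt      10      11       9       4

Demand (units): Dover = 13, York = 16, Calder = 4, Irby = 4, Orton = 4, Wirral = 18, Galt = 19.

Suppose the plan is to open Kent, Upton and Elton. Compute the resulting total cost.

Each farm is assigned to its cheapest site among the open ones.
{Kent, Upton, Elton}: Dover→Elton 6·13=78, York→Upton 6·16=96, Calder→Elton 11·4=44, Irby→Elton 10·4=40, Orton→Kent 2·4=8, Wirral→Kent 2·18=36, Galt→Elton 4·19=76. Service 378; fixed 147; total 525.

Total cost: 525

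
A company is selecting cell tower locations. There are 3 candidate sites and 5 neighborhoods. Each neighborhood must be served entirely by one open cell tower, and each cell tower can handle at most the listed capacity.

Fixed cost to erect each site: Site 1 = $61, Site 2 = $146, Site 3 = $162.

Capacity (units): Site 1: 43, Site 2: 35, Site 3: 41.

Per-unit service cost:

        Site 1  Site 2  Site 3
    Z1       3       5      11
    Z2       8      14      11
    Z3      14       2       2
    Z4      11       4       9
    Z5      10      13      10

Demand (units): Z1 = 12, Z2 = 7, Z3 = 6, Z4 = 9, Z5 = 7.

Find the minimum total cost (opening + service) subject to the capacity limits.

Minimum total cost: 406

Open {Site 1}: Z1→Site 1 3·12=36, Z2→Site 1 8·7=56, Z3→Site 1 14·6=84, Z4→Site 1 11·9=99, Z5→Site 1 10·7=70.
Loads: Site 1 carries 41/43. Service 345; fixed 61; total 406.
Next best feasible plan costs 417.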